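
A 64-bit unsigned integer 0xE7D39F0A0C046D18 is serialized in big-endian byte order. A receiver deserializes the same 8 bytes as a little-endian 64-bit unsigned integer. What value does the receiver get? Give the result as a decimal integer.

1760067479136097255

Stored big-endian, the bytes at ascending addresses are E7 D3 9F 0A 0C 04 6D 18.
Read back as little-endian, the first byte is least significant, giving 0x186D040C0A9FD3E7.
0x186D040C0A9FD3E7 = 1760067479136097255.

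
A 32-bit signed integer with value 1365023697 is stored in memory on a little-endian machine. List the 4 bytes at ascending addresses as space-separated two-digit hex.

D1 9B 5C 51

1365023697 in hexadecimal, padded to 32 bits, is 0x515C9BD1.
Split into bytes (most-significant first): 51 5C 9B D1.
Little-endian: lowest address holds the least-significant byte.
So at ascending addresses the bytes are D1 9B 5C 51.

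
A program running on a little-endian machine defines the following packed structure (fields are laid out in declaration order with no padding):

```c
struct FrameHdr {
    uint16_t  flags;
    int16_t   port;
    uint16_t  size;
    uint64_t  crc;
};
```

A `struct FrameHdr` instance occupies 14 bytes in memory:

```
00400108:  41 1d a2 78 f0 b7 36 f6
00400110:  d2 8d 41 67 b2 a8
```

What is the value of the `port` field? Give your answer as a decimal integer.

`port` follows `flags` (2 bytes), so it starts at byte offset 2 and occupies 2 bytes.
Bytes at offsets 2..3: A2 78.
Little-endian stores the least-significant byte at the lowest address.
Reassemble most-significant byte first: 78 A2 → 0x78A2.
0x78A2 = 30882.

30882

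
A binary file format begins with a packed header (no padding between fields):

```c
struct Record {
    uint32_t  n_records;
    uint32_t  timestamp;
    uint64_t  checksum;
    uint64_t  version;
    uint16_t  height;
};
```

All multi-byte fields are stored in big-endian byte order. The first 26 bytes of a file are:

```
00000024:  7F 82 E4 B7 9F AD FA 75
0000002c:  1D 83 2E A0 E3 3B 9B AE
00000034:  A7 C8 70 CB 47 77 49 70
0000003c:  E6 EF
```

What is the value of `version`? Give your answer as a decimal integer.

12090037218055768432

`version` follows `n_records` (4 B), `timestamp` (4 B), `checksum` (8 B), so it starts at offset 4 + 4 + 8 = 16 and occupies 8 bytes.
Bytes at offsets 16..23: A7 C8 70 CB 47 77 49 70.
In big-endian order the high byte comes first in memory.
The bytes are already most-significant first: 0xA7C870CB47774970.
0xA7C870CB47774970 = 12090037218055768432.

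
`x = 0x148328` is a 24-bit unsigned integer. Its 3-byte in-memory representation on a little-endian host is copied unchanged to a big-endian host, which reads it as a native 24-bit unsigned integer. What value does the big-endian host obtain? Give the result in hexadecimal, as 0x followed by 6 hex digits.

0x288314

Stored little-endian, the bytes at ascending addresses are 28 83 14.
Read back as big-endian, the last byte is least significant, giving 0x288314.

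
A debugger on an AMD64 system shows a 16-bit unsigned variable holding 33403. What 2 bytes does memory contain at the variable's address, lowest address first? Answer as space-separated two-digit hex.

7B 82

33403 in hexadecimal, padded to 16 bits, is 0x827B.
Split into bytes (most-significant first): 82 7B.
Little-endian stores the least-significant byte at the lowest address.
So at ascending addresses the bytes are 7B 82.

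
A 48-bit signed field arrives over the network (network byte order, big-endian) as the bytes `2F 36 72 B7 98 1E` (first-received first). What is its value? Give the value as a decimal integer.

51910899374110

In big-endian order the high byte comes first in memory.
The bytes are already most-significant first: 0x2F3672B7981E.
0x2F3672B7981E = 51910899374110.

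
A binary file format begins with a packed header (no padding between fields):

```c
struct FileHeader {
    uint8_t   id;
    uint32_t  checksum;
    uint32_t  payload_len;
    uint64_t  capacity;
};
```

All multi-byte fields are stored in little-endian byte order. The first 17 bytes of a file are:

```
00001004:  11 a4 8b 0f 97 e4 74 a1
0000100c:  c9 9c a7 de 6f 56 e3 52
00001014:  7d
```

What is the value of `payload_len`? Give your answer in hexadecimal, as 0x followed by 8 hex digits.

0xC9A174E4

`payload_len` follows `id` (1 B), `checksum` (4 B), so it starts at offset 1 + 4 = 5 and occupies 4 bytes.
Bytes at offsets 5..8: E4 74 A1 C9.
Little-endian: lowest address holds the least-significant byte.
Reassemble most-significant byte first: C9 A1 74 E4 → 0xC9A174E4.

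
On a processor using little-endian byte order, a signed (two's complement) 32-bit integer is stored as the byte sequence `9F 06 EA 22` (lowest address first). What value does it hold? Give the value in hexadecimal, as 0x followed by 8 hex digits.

In little-endian order the low byte comes first in memory.
Reassemble most-significant byte first: 22 EA 06 9F → 0x22EA069F.

0x22EA069F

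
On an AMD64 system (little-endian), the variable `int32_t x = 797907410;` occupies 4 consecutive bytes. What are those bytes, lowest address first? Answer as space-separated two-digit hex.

797907410 in hexadecimal, padded to 32 bits, is 0x2F8F19D2.
Split into bytes (most-significant first): 2F 8F 19 D2.
Little-endian: lowest address holds the least-significant byte.
So at ascending addresses the bytes are D2 19 8F 2F.

D2 19 8F 2F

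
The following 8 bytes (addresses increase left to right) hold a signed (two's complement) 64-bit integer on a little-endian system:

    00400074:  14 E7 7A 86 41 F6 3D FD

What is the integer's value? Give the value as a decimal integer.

Little-endian: lowest address holds the least-significant byte.
Reassemble most-significant byte first: FD 3D F6 41 86 7A E7 14 → 0xFD3DF641867AE714.
Top bit is set, so as a signed 64-bit value this is 0xFD3DF641867AE714 − 2^64 = -198732047244925164.

-198732047244925164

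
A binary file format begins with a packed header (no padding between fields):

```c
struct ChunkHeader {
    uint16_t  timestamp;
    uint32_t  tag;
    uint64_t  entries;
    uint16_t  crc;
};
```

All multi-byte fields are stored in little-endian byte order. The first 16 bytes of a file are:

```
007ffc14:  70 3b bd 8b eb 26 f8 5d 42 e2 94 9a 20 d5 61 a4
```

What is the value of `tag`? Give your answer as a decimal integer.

652970941

`tag` follows `timestamp` (2 bytes), so it starts at byte offset 2 and occupies 4 bytes.
Bytes at offsets 2..5: BD 8B EB 26.
Little-endian stores the least-significant byte at the lowest address.
Reassemble most-significant byte first: 26 EB 8B BD → 0x26EB8BBD.
0x26EB8BBD = 652970941.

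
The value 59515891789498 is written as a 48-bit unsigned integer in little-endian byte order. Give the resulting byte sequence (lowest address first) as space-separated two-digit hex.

59515891789498 in hexadecimal, padded to 48 bits, is 0x36211F96AEBA.
Split into bytes (most-significant first): 36 21 1F 96 AE BA.
Little-endian: lowest address holds the least-significant byte.
So at ascending addresses the bytes are BA AE 96 1F 21 36.

BA AE 96 1F 21 36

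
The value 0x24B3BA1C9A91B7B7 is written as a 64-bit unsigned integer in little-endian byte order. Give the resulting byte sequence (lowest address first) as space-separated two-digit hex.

B7 B7 91 9A 1C BA B3 24

Split into bytes (most-significant first): 24 B3 BA 1C 9A 91 B7 B7.
Little-endian stores the least-significant byte at the lowest address.
So at ascending addresses the bytes are B7 B7 91 9A 1C BA B3 24.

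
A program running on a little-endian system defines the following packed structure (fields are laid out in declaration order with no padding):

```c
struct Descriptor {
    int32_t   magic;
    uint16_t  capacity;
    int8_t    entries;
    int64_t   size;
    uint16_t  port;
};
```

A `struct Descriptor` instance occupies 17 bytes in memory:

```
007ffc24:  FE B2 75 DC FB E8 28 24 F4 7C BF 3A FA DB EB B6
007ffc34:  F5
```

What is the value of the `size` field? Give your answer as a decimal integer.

-1451291324669168604

`size` follows `magic` (4 B), `capacity` (2 B), `entries` (1 B), so it starts at offset 4 + 2 + 1 = 7 and occupies 8 bytes.
Bytes at offsets 7..14: 24 F4 7C BF 3A FA DB EB.
In little-endian order the low byte comes first in memory.
Reassemble most-significant byte first: EB DB FA 3A BF 7C F4 24 → 0xEBDBFA3ABF7CF424.
Top bit is set, so as a signed 64-bit value this is 0xEBDBFA3ABF7CF424 − 2^64 = -1451291324669168604.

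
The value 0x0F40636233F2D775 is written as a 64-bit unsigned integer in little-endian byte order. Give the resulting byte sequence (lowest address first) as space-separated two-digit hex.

75 D7 F2 33 62 63 40 0F

Split into bytes (most-significant first): 0F 40 63 62 33 F2 D7 75.
Little-endian: lowest address holds the least-significant byte.
So at ascending addresses the bytes are 75 D7 F2 33 62 63 40 0F.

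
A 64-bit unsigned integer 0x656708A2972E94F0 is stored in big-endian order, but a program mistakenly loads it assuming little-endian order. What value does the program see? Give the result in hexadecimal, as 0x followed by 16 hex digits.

0xF0942E97A2086765

Stored big-endian, the bytes at ascending addresses are 65 67 08 A2 97 2E 94 F0.
Read back as little-endian, the first byte is least significant, giving 0xF0942E97A2086765.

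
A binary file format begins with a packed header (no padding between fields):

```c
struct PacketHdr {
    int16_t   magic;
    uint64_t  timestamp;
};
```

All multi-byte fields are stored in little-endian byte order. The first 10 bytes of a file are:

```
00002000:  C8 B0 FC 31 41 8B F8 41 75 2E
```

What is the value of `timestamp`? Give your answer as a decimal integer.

`timestamp` follows `magic` (2 bytes), so it starts at byte offset 2 and occupies 8 bytes.
Bytes at offsets 2..9: FC 31 41 8B F8 41 75 2E.
In little-endian order the low byte comes first in memory.
Reassemble most-significant byte first: 2E 75 41 F8 8B 41 31 FC → 0x2E7541F88B4131FC.
0x2E7541F88B4131FC = 3347654433763832316.

3347654433763832316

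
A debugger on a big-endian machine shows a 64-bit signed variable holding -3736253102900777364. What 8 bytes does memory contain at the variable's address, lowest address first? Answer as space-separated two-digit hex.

CC 26 29 99 32 A5 EE 6C

Two's complement of -3736253102900777364 in 64 bits: 3736253102900777364 = 0x33D9D666CD5A1194; invert → 0xCC26299932A5EE6B; add 1 → 0xCC26299932A5EE6C.
Split into bytes (most-significant first): CC 26 29 99 32 A5 EE 6C.
In big-endian order the high byte comes first in memory.
So the memory order matches the most-significant-first order: CC 26 29 99 32 A5 EE 6C.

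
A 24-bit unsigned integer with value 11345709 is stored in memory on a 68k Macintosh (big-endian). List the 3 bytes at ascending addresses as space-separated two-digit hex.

AD 1F 2D

11345709 in hexadecimal, padded to 24 bits, is 0xAD1F2D.
Split into bytes (most-significant first): AD 1F 2D.
Big-endian stores the most-significant byte at the lowest address.
So the memory order matches the most-significant-first order: AD 1F 2D.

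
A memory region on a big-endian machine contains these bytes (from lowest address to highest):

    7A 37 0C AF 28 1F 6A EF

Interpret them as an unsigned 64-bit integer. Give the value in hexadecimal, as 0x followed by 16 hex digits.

0x7A370CAF281F6AEF

Big-endian: lowest address holds the most-significant byte.
The bytes are already most-significant first: 0x7A370CAF281F6AEF.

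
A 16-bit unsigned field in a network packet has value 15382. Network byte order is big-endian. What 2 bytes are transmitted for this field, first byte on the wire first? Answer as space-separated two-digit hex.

15382 in hexadecimal, padded to 16 bits, is 0x3C16.
Split into bytes (most-significant first): 3C 16.
Big-endian stores the most-significant byte at the lowest address.
So the memory order matches the most-significant-first order: 3C 16.

3C 16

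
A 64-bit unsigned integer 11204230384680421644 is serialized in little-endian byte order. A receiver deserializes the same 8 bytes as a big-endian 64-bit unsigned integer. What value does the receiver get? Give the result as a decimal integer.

921411755801607579

11204230384680421644 in 64-bit hexadecimal is 0x9B7D6C2C1C83C90C.
Stored little-endian, the bytes at ascending addresses are 0C C9 83 1C 2C 6C 7D 9B.
Read back as big-endian, the last byte is least significant, giving 0x0CC9831C2C6C7D9B.
0x0CC9831C2C6C7D9B = 921411755801607579.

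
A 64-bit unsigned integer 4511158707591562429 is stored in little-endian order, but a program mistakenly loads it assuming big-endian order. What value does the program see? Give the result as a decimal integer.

13674168184999680574

4511158707591562429 in 64-bit hexadecimal is 0x3E9ADAF18367C4BD.
Stored little-endian, the bytes at ascending addresses are BD C4 67 83 F1 DA 9A 3E.
Read back as big-endian, the last byte is least significant, giving 0xBDC46783F1DA9A3E.
0xBDC46783F1DA9A3E = 13674168184999680574.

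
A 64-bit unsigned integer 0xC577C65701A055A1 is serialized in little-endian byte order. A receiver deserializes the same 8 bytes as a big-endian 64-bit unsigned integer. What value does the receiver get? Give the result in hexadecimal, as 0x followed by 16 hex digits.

Stored little-endian, the bytes at ascending addresses are A1 55 A0 01 57 C6 77 C5.
Read back as big-endian, the last byte is least significant, giving 0xA155A00157C677C5.

0xA155A00157C677C5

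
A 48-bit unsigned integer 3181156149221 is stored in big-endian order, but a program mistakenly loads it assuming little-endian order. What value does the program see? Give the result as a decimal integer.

3181156149221 in 48-bit hexadecimal is 0x02E4ABAEA7E5.
Stored big-endian, the bytes at ascending addresses are 02 E4 AB AE A7 E5.
Read back as little-endian, the first byte is least significant, giving 0xE5A7AEABE402.
0xE5A7AEABE402 = 252508352799746.

252508352799746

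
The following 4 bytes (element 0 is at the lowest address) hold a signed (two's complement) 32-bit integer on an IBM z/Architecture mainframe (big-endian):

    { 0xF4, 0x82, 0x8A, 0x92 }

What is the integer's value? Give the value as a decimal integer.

Big-endian: lowest address holds the most-significant byte.
The bytes are already most-significant first: 0xF4828A92.
Top bit is set, so as a signed 32-bit value this is 0xF4828A92 − 2^32 = -192771438.

-192771438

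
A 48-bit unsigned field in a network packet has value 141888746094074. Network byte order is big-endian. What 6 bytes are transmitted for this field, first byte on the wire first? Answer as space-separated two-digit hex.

81 0C 0C 4E FD FA

141888746094074 in hexadecimal, padded to 48 bits, is 0x810C0C4EFDFA.
Split into bytes (most-significant first): 81 0C 0C 4E FD FA.
Big-endian: lowest address holds the most-significant byte.
So the memory order matches the most-significant-first order: 81 0C 0C 4E FD FA.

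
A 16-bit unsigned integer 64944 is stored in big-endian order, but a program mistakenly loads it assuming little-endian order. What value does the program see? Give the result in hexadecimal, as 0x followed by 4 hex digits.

64944 in 16-bit hexadecimal is 0xFDB0.
Stored big-endian, the bytes at ascending addresses are FD B0.
Read back as little-endian, the first byte is least significant, giving 0xB0FD.

0xB0FD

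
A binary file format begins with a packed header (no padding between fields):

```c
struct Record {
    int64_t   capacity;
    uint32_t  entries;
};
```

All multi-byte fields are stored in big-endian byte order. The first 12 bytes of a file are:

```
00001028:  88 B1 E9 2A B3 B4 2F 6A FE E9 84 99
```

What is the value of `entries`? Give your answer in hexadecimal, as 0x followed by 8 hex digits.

0xFEE98499

`entries` follows `capacity` (8 bytes), so it starts at byte offset 8 and occupies 4 bytes.
Bytes at offsets 8..11: FE E9 84 99.
Big-endian stores the most-significant byte at the lowest address.
The bytes are already most-significant first: 0xFEE98499.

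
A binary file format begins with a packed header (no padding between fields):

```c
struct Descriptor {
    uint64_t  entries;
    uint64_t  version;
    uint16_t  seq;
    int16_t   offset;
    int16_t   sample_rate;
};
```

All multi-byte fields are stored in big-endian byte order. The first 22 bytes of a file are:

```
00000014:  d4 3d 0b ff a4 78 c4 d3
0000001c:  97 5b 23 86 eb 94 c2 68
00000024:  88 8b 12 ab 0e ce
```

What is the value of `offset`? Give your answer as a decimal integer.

`offset` follows `entries` (8 B), `version` (8 B), `seq` (2 B), so it starts at offset 8 + 8 + 2 = 18 and occupies 2 bytes.
Bytes at offsets 18..19: 12 AB.
Big-endian stores the most-significant byte at the lowest address.
The bytes are already most-significant first: 0x12AB.
0x12AB = 4779.

4779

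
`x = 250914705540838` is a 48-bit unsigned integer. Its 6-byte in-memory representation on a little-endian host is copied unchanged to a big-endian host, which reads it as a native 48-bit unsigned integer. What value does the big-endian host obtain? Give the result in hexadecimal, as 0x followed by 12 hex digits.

0xE686E4A134E4

250914705540838 in 48-bit hexadecimal is 0xE434A1E486E6.
Stored little-endian, the bytes at ascending addresses are E6 86 E4 A1 34 E4.
Read back as big-endian, the last byte is least significant, giving 0xE686E4A134E4.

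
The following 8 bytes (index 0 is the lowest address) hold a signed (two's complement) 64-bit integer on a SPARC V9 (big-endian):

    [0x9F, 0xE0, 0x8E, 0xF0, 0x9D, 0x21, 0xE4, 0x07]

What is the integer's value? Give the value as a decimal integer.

Big-endian stores the most-significant byte at the lowest address.
The bytes are already most-significant first: 0x9FE08EF09D21E407.
Top bit is set, so as a signed 64-bit value this is 0x9FE08EF09D21E407 − 2^64 = -6926379062816283641.

-6926379062816283641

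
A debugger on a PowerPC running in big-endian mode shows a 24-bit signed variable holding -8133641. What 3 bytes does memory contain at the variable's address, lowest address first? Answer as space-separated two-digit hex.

83 E3 F7

Two's complement of -8133641 in 24 bits: 8133641 = 0x7C1C09; invert → 0x83E3F6; add 1 → 0x83E3F7.
Split into bytes (most-significant first): 83 E3 F7.
Big-endian stores the most-significant byte at the lowest address.
So the memory order matches the most-significant-first order: 83 E3 F7.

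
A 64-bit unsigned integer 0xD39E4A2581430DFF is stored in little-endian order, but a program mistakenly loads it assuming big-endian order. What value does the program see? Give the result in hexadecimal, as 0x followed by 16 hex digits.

Stored little-endian, the bytes at ascending addresses are FF 0D 43 81 25 4A 9E D3.
Read back as big-endian, the last byte is least significant, giving 0xFF0D4381254A9ED3.

0xFF0D4381254A9ED3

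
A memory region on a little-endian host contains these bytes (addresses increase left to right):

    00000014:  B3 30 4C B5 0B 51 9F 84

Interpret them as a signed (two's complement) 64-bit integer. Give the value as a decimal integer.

-8890298028677910349

Little-endian stores the least-significant byte at the lowest address.
Reassemble most-significant byte first: 84 9F 51 0B B5 4C 30 B3 → 0x849F510BB54C30B3.
Top bit is set, so as a signed 64-bit value this is 0x849F510BB54C30B3 − 2^64 = -8890298028677910349.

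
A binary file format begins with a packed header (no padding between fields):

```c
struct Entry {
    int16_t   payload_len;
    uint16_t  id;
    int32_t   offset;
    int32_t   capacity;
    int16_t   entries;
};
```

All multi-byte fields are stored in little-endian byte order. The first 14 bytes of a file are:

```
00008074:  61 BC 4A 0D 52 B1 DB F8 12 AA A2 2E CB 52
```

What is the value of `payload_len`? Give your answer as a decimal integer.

`payload_len` is the first field, at byte offset 0, occupying 2 bytes.
Bytes at offsets 0..1: 61 BC.
Little-endian stores the least-significant byte at the lowest address.
Reassemble most-significant byte first: BC 61 → 0xBC61.
Top bit is set, so as a signed 16-bit value this is 0xBC61 − 2^16 = -17311.

-17311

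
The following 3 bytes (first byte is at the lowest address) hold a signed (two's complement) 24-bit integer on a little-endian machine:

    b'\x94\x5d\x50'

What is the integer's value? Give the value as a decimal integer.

5266836

In little-endian order the low byte comes first in memory.
Reassemble most-significant byte first: 50 5D 94 → 0x505D94.
0x505D94 = 5266836.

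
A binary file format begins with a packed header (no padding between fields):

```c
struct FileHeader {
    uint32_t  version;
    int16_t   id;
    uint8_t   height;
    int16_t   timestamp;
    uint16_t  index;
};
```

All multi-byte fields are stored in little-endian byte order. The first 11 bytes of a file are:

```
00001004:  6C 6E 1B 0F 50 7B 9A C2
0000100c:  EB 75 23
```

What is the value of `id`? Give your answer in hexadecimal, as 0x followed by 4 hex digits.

0x7B50

`id` follows `version` (4 bytes), so it starts at byte offset 4 and occupies 2 bytes.
Bytes at offsets 4..5: 50 7B.
In little-endian order the low byte comes first in memory.
Reassemble most-significant byte first: 7B 50 → 0x7B50.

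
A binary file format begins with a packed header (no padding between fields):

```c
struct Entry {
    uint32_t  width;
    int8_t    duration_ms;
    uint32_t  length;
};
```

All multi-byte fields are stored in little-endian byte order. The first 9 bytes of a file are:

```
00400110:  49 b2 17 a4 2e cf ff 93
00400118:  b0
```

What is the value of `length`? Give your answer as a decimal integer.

`length` follows `width` (4 B), `duration_ms` (1 B), so it starts at offset 4 + 1 = 5 and occupies 4 bytes.
Bytes at offsets 5..8: CF FF 93 B0.
In little-endian order the low byte comes first in memory.
Reassemble most-significant byte first: B0 93 FF CF → 0xB093FFCF.
0xB093FFCF = 2962489295.

2962489295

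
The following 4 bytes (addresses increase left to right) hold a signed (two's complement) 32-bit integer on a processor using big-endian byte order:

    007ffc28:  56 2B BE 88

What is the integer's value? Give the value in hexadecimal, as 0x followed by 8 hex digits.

Big-endian: lowest address holds the most-significant byte.
The bytes are already most-significant first: 0x562BBE88.

0x562BBE88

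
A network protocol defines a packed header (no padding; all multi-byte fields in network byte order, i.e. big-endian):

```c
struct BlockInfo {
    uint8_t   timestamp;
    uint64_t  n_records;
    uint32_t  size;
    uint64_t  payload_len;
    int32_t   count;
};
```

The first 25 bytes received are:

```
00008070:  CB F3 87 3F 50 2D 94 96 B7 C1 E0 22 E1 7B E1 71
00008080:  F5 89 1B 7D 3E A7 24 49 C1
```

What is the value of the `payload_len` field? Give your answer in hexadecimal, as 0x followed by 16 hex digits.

`payload_len` follows `timestamp` (1 B), `n_records` (8 B), `size` (4 B), so it starts at offset 1 + 8 + 4 = 13 and occupies 8 bytes.
Bytes at offsets 13..20: 7B E1 71 F5 89 1B 7D 3E.
Big-endian stores the most-significant byte at the lowest address.
The bytes are already most-significant first: 0x7BE171F5891B7D3E.

0x7BE171F5891B7D3E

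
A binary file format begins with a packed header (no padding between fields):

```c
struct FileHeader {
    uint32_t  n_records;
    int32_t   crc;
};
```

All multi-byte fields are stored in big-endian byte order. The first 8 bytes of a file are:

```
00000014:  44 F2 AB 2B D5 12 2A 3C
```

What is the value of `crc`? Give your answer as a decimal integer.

`crc` follows `n_records` (4 bytes), so it starts at byte offset 4 and occupies 4 bytes.
Bytes at offsets 4..7: D5 12 2A 3C.
In big-endian order the high byte comes first in memory.
The bytes are already most-significant first: 0xD5122A3C.
Top bit is set, so as a signed 32-bit value this is 0xD5122A3C − 2^32 = -720229828.

-720229828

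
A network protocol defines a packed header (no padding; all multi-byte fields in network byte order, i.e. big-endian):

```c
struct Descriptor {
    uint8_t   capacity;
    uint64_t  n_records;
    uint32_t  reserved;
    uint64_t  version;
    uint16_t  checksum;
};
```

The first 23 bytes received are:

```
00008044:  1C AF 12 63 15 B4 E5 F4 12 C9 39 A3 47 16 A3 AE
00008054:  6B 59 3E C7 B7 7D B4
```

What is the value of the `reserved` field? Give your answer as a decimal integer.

`reserved` follows `capacity` (1 B), `n_records` (8 B), so it starts at offset 1 + 8 = 9 and occupies 4 bytes.
Bytes at offsets 9..12: C9 39 A3 47.
Big-endian stores the most-significant byte at the lowest address.
The bytes are already most-significant first: 0xC939A347.
0xC939A347 = 3375997767.

3375997767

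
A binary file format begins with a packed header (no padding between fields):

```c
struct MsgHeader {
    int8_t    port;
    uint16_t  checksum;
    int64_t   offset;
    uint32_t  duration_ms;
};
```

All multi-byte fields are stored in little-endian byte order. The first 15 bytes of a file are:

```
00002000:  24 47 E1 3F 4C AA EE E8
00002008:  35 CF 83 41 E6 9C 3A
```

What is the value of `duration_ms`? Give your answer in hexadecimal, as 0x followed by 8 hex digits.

0x3A9CE641

`duration_ms` follows `port` (1 B), `checksum` (2 B), `offset` (8 B), so it starts at offset 1 + 2 + 8 = 11 and occupies 4 bytes.
Bytes at offsets 11..14: 41 E6 9C 3A.
In little-endian order the low byte comes first in memory.
Reassemble most-significant byte first: 3A 9C E6 41 → 0x3A9CE641.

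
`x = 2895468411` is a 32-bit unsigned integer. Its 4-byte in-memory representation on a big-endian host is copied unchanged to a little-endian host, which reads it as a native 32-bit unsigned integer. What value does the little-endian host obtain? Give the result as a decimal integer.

2069337516

2895468411 in 32-bit hexadecimal is 0xAC95577B.
Stored big-endian, the bytes at ascending addresses are AC 95 57 7B.
Read back as little-endian, the first byte is least significant, giving 0x7B5795AC.
0x7B5795AC = 2069337516.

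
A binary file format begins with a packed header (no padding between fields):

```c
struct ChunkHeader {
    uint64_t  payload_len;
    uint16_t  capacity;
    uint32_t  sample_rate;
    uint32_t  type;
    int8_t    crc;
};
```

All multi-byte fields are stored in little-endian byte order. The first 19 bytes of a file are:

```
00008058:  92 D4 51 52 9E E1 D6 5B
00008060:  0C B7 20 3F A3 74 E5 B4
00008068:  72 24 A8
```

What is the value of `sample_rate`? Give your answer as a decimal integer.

`sample_rate` follows `payload_len` (8 B), `capacity` (2 B), so it starts at offset 8 + 2 = 10 and occupies 4 bytes.
Bytes at offsets 10..13: 20 3F A3 74.
In little-endian order the low byte comes first in memory.
Reassemble most-significant byte first: 74 A3 3F 20 → 0x74A33F20.
0x74A33F20 = 1956855584.

1956855584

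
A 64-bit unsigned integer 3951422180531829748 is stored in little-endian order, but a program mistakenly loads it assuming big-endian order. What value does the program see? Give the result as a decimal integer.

17652758846667871798

3951422180531829748 in 64-bit hexadecimal is 0x36D64589A432FBF4.
Stored little-endian, the bytes at ascending addresses are F4 FB 32 A4 89 45 D6 36.
Read back as big-endian, the last byte is least significant, giving 0xF4FB32A48945D636.
0xF4FB32A48945D636 = 17652758846667871798.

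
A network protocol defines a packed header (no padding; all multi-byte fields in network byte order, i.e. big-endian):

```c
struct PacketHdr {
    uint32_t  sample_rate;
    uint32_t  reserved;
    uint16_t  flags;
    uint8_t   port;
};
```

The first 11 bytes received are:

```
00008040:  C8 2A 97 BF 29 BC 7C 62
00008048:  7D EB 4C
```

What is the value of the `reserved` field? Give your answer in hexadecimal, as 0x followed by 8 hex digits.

0x29BC7C62

`reserved` follows `sample_rate` (4 bytes), so it starts at byte offset 4 and occupies 4 bytes.
Bytes at offsets 4..7: 29 BC 7C 62.
Big-endian: lowest address holds the most-significant byte.
The bytes are already most-significant first: 0x29BC7C62.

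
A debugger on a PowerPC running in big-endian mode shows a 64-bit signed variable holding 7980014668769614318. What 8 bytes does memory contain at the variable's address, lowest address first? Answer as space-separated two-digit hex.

7980014668769614318 in hexadecimal, padded to 64 bits, is 0x6EBEB50FB26B59EE.
Split into bytes (most-significant first): 6E BE B5 0F B2 6B 59 EE.
Big-endian: lowest address holds the most-significant byte.
So the memory order matches the most-significant-first order: 6E BE B5 0F B2 6B 59 EE.

6E BE B5 0F B2 6B 59 EE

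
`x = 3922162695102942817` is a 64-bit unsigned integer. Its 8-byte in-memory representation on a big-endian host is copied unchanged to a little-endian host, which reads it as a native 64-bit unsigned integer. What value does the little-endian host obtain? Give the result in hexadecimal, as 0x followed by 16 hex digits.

3922162695102942817 in 64-bit hexadecimal is 0x366E5230D0E64E61.
Stored big-endian, the bytes at ascending addresses are 36 6E 52 30 D0 E6 4E 61.
Read back as little-endian, the first byte is least significant, giving 0x614EE6D030526E36.

0x614EE6D030526E36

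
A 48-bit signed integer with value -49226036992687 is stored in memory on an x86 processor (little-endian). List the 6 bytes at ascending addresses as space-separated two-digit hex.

Two's complement of -49226036992687 in 48 bits: 49226036992687 = 0x2CC55472DAAF; invert → 0xD33AAB8D2550; add 1 → 0xD33AAB8D2551.
Split into bytes (most-significant first): D3 3A AB 8D 25 51.
Little-endian stores the least-significant byte at the lowest address.
So at ascending addresses the bytes are 51 25 8D AB 3A D3.

51 25 8D AB 3A D3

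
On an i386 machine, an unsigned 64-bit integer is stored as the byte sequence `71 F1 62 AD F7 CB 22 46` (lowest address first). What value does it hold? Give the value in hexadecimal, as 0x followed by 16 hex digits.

0x4622CBF7AD62F171

Little-endian: lowest address holds the least-significant byte.
Reassemble most-significant byte first: 46 22 CB F7 AD 62 F1 71 → 0x4622CBF7AD62F171.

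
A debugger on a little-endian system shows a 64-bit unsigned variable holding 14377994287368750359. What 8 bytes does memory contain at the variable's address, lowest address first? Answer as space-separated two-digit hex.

17 C5 35 61 A0 E5 88 C7

14377994287368750359 in hexadecimal, padded to 64 bits, is 0xC788E5A06135C517.
Split into bytes (most-significant first): C7 88 E5 A0 61 35 C5 17.
In little-endian order the low byte comes first in memory.
So at ascending addresses the bytes are 17 C5 35 61 A0 E5 88 C7.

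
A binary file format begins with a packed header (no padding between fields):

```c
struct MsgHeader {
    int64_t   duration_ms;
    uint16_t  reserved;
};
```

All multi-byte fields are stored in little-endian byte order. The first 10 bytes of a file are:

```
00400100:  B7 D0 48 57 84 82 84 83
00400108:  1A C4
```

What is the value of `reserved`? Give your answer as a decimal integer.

50202

`reserved` follows `duration_ms` (8 bytes), so it starts at byte offset 8 and occupies 2 bytes.
Bytes at offsets 8..9: 1A C4.
Little-endian stores the least-significant byte at the lowest address.
Reassemble most-significant byte first: C4 1A → 0xC41A.
0xC41A = 50202.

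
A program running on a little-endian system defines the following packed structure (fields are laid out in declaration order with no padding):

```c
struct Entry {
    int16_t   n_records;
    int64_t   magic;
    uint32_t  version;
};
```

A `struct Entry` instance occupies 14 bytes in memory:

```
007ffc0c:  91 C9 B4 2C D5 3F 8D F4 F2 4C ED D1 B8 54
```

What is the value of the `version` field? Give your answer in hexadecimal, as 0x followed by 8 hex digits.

`version` follows `n_records` (2 B), `magic` (8 B), so it starts at offset 2 + 8 = 10 and occupies 4 bytes.
Bytes at offsets 10..13: ED D1 B8 54.
In little-endian order the low byte comes first in memory.
Reassemble most-significant byte first: 54 B8 D1 ED → 0x54B8D1ED.

0x54B8D1ED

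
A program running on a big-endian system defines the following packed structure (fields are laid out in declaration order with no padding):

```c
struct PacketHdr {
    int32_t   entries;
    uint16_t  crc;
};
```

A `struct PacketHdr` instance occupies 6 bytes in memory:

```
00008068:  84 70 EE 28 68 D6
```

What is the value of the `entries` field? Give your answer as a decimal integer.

-2072973784

`entries` is the first field, at byte offset 0, occupying 4 bytes.
Bytes at offsets 0..3: 84 70 EE 28.
In big-endian order the high byte comes first in memory.
The bytes are already most-significant first: 0x8470EE28.
Top bit is set, so as a signed 32-bit value this is 0x8470EE28 − 2^32 = -2072973784.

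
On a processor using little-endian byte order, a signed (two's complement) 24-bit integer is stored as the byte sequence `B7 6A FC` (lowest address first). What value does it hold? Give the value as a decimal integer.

-234825

Little-endian: lowest address holds the least-significant byte.
Reassemble most-significant byte first: FC 6A B7 → 0xFC6AB7.
Top bit is set, so as a signed 24-bit value this is 0xFC6AB7 − 2^24 = -234825.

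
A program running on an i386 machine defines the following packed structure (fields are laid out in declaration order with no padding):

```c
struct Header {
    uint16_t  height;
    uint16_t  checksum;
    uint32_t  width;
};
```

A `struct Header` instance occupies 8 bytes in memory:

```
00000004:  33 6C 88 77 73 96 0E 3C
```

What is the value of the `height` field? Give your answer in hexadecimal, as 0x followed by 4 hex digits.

`height` is the first field, at byte offset 0, occupying 2 bytes.
Bytes at offsets 0..1: 33 6C.
Little-endian: lowest address holds the least-significant byte.
Reassemble most-significant byte first: 6C 33 → 0x6C33.

0x6C33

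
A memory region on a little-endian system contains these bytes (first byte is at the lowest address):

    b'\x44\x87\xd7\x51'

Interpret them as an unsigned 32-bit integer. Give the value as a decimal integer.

Little-endian stores the least-significant byte at the lowest address.
Reassemble most-significant byte first: 51 D7 87 44 → 0x51D78744.
0x51D78744 = 1373079364.

1373079364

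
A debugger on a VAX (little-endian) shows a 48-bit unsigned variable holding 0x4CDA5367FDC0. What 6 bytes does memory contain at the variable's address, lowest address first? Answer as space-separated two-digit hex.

Split into bytes (most-significant first): 4C DA 53 67 FD C0.
Little-endian stores the least-significant byte at the lowest address.
So at ascending addresses the bytes are C0 FD 67 53 DA 4C.

C0 FD 67 53 DA 4C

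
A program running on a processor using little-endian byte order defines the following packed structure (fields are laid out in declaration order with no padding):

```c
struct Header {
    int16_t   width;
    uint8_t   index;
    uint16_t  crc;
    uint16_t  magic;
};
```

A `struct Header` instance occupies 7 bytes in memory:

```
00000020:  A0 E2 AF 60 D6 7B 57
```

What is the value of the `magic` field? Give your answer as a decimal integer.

`magic` follows `width` (2 B), `index` (1 B), `crc` (2 B), so it starts at offset 2 + 1 + 2 = 5 and occupies 2 bytes.
Bytes at offsets 5..6: 7B 57.
Little-endian: lowest address holds the least-significant byte.
Reassemble most-significant byte first: 57 7B → 0x577B.
0x577B = 22395.

22395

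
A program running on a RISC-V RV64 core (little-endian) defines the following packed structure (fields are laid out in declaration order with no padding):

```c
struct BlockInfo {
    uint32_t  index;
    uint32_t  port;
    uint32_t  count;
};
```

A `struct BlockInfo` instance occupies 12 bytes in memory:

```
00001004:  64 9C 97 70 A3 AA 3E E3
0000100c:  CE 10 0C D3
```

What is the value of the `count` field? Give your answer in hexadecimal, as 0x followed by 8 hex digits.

0xD30C10CE

`count` follows `index` (4 B), `port` (4 B), so it starts at offset 4 + 4 = 8 and occupies 4 bytes.
Bytes at offsets 8..11: CE 10 0C D3.
In little-endian order the low byte comes first in memory.
Reassemble most-significant byte first: D3 0C 10 CE → 0xD30C10CE.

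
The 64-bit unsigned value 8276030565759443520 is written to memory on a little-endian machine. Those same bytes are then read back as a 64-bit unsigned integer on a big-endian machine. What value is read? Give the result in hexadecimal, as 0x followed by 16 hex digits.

8276030565759443520 in 64-bit hexadecimal is 0x72DA5DF3865DE240.
Stored little-endian, the bytes at ascending addresses are 40 E2 5D 86 F3 5D DA 72.
Read back as big-endian, the last byte is least significant, giving 0x40E25D86F35DDA72.

0x40E25D86F35DDA72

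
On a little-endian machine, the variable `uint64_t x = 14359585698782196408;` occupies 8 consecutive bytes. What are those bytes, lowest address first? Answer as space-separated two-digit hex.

B8 32 B1 D9 1C 7F 47 C7

14359585698782196408 in hexadecimal, padded to 64 bits, is 0xC7477F1CD9B132B8.
Split into bytes (most-significant first): C7 47 7F 1C D9 B1 32 B8.
Little-endian: lowest address holds the least-significant byte.
So at ascending addresses the bytes are B8 32 B1 D9 1C 7F 47 C7.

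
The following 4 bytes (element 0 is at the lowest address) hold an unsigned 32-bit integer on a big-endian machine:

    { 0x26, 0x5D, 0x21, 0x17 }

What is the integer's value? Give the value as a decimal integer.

Big-endian: lowest address holds the most-significant byte.
The bytes are already most-significant first: 0x265D2117.
0x265D2117 = 643637527.

643637527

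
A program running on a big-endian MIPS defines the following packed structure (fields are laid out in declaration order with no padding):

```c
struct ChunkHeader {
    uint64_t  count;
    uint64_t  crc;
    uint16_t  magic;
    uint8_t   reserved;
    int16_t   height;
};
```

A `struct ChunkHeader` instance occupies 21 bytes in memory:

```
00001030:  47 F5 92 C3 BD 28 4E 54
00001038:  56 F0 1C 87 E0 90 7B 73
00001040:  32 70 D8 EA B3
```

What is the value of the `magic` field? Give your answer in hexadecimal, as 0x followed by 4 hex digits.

0x3270

`magic` follows `count` (8 B), `crc` (8 B), so it starts at offset 8 + 8 = 16 and occupies 2 bytes.
Bytes at offsets 16..17: 32 70.
Big-endian stores the most-significant byte at the lowest address.
The bytes are already most-significant first: 0x3270.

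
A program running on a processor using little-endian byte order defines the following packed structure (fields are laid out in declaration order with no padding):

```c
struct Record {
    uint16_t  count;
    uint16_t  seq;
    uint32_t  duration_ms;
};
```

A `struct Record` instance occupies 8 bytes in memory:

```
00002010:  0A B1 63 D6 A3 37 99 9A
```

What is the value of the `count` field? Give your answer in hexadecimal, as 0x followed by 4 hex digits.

0xB10A

`count` is the first field, at byte offset 0, occupying 2 bytes.
Bytes at offsets 0..1: 0A B1.
In little-endian order the low byte comes first in memory.
Reassemble most-significant byte first: B1 0A → 0xB10A.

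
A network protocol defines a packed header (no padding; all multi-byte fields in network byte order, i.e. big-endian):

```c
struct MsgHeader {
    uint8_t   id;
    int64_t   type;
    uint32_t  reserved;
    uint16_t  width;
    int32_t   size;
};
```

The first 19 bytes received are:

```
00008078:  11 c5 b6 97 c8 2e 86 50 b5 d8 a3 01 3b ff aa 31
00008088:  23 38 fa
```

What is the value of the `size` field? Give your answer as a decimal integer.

824391930

`size` follows `id` (1 B), `type` (8 B), `reserved` (4 B), `width` (2 B), so it starts at offset 1 + 8 + 4 + 2 = 15 and occupies 4 bytes.
Bytes at offsets 15..18: 31 23 38 FA.
Big-endian: lowest address holds the most-significant byte.
The bytes are already most-significant first: 0x312338FA.
0x312338FA = 824391930.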